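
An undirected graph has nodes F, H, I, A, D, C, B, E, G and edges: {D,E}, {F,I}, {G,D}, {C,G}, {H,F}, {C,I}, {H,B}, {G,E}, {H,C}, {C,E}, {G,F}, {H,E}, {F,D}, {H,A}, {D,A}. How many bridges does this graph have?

The edges on the cycle H-C-G-F-H are not bridges since each lies on that cycle.
But removing B—H disconnects B from H — this is a bridge.

1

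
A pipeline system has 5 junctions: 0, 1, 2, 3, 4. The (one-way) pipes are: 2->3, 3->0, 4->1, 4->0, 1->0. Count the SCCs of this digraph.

{4} is an SCC by itself.
{0} is an SCC by itself.
{1} is an SCC by itself.
{2} is an SCC by itself.
{3} is an SCC by itself.
That gives 5 strongly connected components.

5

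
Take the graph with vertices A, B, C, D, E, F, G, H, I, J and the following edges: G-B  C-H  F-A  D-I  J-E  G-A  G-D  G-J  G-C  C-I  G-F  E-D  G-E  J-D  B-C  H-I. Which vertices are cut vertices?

G

Removing G increases the component count from 1 to 2, so G is a cut vertex.
By contrast removing F leaves 1 component; it is not a cut vertex. No other vertex is a cut vertex either.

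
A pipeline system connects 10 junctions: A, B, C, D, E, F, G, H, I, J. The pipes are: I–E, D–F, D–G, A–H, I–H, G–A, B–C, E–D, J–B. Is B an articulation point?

Deleting B raises the number of components from 2 to 3, so B is a cut vertex.

Yes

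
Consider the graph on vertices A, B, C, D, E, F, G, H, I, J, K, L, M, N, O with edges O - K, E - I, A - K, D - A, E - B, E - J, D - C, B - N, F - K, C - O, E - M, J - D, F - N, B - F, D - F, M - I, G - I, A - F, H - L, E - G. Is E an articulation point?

Yes

Deleting E raises the number of components from 2 to 3, so E is a cut vertex.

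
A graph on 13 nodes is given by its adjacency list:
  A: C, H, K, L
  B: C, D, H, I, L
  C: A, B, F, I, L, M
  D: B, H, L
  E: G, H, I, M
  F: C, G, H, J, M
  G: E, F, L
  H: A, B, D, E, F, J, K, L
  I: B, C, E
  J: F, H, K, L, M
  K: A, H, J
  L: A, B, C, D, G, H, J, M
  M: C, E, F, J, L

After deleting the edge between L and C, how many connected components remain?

1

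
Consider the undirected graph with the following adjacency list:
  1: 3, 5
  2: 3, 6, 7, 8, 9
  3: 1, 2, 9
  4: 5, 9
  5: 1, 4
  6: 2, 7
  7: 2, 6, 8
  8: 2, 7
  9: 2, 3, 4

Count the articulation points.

Removing 2 increases the component count from 1 to 2, so 2 is a cut vertex.
By contrast removing 6 leaves 1 component; it is not a cut vertex. No other vertex is a cut vertex either.

1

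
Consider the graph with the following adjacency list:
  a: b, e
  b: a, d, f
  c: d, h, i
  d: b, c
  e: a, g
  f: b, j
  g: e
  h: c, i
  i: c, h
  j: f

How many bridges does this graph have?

The edges on the cycle c-i-h-c are not bridges since each lies on that cycle.
But removing b-d disconnects b from d; removing g-e disconnects g from e; removing b-a disconnects b from a; removing j-f disconnects j from f — these are bridges.
In total 7 edges are bridges.

7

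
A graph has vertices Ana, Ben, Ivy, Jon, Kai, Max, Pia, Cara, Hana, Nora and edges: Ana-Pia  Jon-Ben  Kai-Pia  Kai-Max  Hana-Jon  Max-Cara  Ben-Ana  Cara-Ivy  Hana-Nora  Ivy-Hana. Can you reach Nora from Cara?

From Cara we can reach Ana, Ben, Ivy, Jon, Kai, Max, Pia, Cara, Hana, Nora, which includes Nora.

Yes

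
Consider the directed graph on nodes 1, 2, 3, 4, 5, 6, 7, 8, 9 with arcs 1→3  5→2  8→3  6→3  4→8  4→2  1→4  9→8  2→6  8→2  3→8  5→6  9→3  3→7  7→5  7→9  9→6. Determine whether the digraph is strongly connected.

There is no directed path from 4 to 1, so the graph is not strongly connected.

No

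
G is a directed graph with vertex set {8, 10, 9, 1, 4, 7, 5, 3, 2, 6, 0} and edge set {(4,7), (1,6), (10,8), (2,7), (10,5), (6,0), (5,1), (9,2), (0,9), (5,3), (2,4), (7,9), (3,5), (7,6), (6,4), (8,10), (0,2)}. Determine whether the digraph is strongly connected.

No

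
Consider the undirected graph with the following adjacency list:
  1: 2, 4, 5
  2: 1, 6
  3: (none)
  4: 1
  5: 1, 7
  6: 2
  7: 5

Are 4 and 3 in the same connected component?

No

The component containing 4 is {1, 2, 4, 5, 6, 7}, and 3 is not in it.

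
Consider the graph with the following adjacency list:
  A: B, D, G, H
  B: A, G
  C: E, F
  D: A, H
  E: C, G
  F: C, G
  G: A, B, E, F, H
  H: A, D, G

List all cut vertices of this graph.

Removing G increases the component count from 1 to 2, so G is a cut vertex.
By contrast removing F leaves 1 component; it is not a cut vertex. No other vertex is a cut vertex either.

G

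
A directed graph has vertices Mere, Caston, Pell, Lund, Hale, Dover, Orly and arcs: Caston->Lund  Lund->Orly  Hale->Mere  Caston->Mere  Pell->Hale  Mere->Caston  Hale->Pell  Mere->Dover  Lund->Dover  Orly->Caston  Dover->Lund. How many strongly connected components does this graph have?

{Lund, Mere, Orly, Dover, Caston} are all mutually reachable — one SCC of size 5.
{Hale, Pell} are all mutually reachable — one SCC of size 2.
That gives 2 strongly connected components.

2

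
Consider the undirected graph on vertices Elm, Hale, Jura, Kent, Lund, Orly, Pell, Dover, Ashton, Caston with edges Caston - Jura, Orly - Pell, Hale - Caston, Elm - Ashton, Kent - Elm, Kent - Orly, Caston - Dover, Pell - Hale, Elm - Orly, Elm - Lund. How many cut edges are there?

7

The edges on the cycle Kent-Elm-Orly-Kent are not bridges since each lies on that cycle.
But removing Elm - Lund disconnects Elm from Lund; removing Elm - Ashton disconnects Elm from Ashton; removing Orly - Pell disconnects Orly from Pell; removing Caston - Jura disconnects Caston from Jura — these are bridges.
In total 7 edges are bridges.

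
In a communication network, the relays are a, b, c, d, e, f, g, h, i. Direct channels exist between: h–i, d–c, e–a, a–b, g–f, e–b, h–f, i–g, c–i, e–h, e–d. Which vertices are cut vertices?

e

Removing e increases the component count from 1 to 2, so e is a cut vertex.
By contrast removing c leaves 1 component; it is not a cut vertex. No other vertex is a cut vertex either.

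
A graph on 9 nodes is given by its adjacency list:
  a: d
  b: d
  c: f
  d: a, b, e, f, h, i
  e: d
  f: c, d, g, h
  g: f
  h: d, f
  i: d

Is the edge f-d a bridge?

No

After removing f-d, the path f-h-d still connects them, so the edge is not a bridge.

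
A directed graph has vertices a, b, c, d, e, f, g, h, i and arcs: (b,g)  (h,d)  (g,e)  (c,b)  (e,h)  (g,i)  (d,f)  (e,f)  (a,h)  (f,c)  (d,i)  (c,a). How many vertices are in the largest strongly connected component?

{a, b, c, d, e, f, g, h} are all mutually reachable — one SCC of size 8.
{i} is an SCC by itself.
The largest has 8 vertices.

8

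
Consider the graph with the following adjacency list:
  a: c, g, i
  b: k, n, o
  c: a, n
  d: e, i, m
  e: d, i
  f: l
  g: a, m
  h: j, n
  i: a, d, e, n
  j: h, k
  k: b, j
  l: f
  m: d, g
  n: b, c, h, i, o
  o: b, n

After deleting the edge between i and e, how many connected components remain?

i and e are still connected via i-d-e, so the component count stays at 2.

2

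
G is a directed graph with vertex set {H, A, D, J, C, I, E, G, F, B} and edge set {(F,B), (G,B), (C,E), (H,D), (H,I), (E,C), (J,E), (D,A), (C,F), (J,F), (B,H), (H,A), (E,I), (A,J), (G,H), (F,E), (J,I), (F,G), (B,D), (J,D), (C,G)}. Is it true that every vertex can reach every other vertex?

No

There is no directed path from I to A, so the graph is not strongly connected.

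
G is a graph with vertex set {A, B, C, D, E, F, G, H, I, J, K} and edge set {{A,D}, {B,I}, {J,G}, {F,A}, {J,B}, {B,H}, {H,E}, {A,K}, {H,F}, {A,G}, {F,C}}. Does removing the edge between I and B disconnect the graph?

Yes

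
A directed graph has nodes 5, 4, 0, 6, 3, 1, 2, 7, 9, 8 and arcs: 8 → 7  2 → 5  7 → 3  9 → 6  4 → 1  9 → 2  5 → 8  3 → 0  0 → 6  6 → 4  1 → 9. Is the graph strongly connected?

Yes

From 8 we can reach every vertex (0, 1, 2, 3, 4, 5, 6, 7, 8, 9), and every vertex can reach 8 (0, 1, 2, 3, 4, 5, 6, 7, 8, 9). So the whole graph is one strongly connected component.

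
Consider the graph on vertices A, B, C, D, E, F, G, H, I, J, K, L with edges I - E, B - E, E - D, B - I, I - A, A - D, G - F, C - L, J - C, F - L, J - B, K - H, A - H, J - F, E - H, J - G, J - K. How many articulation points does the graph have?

Removing J increases the component count from 1 to 2, so J is a cut vertex.
By contrast removing G leaves 1 component; it is not a cut vertex. No other vertex is a cut vertex either.

1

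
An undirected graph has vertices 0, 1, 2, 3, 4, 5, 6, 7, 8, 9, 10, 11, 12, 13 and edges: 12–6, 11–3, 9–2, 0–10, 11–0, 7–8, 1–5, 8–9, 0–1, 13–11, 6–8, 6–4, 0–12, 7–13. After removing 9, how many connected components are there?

2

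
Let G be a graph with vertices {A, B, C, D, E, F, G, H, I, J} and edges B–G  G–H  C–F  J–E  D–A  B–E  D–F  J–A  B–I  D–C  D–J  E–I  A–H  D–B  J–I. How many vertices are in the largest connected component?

Starting from A we can reach A, B, C, D, E, F, G, H, I, J. That is one component of size 10.
The largest has 10 vertices.

10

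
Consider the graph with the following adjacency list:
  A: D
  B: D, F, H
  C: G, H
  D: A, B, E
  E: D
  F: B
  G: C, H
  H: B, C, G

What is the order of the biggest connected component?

Starting from A we can reach A, B, C, D, E, F, G, H. That is one component of size 8.
The largest has 8 vertices.

8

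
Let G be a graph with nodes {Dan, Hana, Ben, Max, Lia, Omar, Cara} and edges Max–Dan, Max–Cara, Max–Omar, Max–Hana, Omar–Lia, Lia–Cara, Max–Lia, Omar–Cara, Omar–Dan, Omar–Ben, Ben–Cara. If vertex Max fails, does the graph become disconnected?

Deleting Max raises the number of components from 1 to 2, so Max is a cut vertex.

Yes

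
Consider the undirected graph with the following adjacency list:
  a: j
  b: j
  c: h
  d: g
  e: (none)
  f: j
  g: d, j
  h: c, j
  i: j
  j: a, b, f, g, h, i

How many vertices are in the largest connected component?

9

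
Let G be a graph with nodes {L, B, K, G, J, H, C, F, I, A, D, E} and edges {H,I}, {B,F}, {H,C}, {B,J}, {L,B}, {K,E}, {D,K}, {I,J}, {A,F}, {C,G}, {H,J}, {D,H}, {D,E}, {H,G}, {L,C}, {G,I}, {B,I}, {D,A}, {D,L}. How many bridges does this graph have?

The edges on the cycle D-K-E-D are not bridges since each lies on that cycle.
Every edge lies on some cycle, so there are no bridges.

0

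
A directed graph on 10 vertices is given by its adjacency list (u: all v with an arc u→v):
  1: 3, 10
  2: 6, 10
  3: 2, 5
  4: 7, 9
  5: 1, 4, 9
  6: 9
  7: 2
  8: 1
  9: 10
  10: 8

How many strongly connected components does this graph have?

1

{1, 2, 3, 4, 5, 6, 7, 8, 9, 10} are all mutually reachable — one SCC of size 10.
That gives 1 strongly connected component.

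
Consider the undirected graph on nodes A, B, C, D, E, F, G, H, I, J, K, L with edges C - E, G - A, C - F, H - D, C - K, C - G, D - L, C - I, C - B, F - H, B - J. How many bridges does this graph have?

11

removing B - C disconnects B from C; removing K - C disconnects K from C; removing H - F disconnects H from F; removing F - C disconnects F from C — these are bridges.
In total 11 edges are bridges.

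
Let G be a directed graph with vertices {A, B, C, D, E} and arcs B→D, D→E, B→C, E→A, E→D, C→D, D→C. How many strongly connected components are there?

3

{C, D, E} are all mutually reachable — one SCC of size 3.
{B} is an SCC by itself.
{A} is an SCC by itself.
That gives 3 strongly connected components.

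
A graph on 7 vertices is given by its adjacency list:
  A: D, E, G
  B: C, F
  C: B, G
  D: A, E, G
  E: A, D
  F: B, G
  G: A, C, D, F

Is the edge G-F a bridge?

After removing G-F, the path G-C-B-F still connects them, so the edge is not a bridge.

No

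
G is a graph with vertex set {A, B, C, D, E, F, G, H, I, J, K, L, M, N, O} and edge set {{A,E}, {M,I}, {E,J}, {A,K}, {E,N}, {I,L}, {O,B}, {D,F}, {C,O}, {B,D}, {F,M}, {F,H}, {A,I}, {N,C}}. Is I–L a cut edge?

Removing I–L leaves no path between I and L: the component count goes from 2 to 3. So it is a bridge.

Yes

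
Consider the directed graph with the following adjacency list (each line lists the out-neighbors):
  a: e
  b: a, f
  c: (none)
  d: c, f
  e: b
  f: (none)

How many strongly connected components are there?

{a, b, e} are all mutually reachable — one SCC of size 3.
{f} is an SCC by itself.
{d} is an SCC by itself.
{c} is an SCC by itself.
That gives 4 strongly connected components.

4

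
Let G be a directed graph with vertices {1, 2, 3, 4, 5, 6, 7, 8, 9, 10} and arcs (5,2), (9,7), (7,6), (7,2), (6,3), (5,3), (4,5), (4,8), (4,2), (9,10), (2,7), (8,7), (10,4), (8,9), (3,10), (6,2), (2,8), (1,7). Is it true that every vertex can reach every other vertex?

No

There is no directed path from 3 to 1, so the graph is not strongly connected.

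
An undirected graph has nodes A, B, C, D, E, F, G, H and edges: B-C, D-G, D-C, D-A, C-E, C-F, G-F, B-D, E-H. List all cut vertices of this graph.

C, D, E

Removing C increases the component count from 1 to 2, so C is a cut vertex.
Removing D increases the component count from 1 to 2, so D is a cut vertex.
Removing E increases the component count from 1 to 2, so E is a cut vertex.
By contrast removing A leaves 1 component; it is not a cut vertex. No other vertex is a cut vertex either.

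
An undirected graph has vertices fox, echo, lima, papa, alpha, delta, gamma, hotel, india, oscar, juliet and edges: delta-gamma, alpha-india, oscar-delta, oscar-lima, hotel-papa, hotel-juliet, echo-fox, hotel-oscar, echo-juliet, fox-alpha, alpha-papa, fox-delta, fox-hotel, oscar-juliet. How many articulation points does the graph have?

3

Removing alpha increases the component count from 1 to 2, so alpha is a cut vertex.
Removing delta increases the component count from 1 to 2, so delta is a cut vertex.
Removing oscar increases the component count from 1 to 2, so oscar is a cut vertex.
By contrast removing echo leaves 1 component; it is not a cut vertex. No other vertex is a cut vertex either.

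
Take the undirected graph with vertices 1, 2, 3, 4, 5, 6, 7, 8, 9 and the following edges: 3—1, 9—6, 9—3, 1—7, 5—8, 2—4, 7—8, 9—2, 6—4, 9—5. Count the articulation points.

Removing 9 increases the component count from 1 to 2, so 9 is a cut vertex.
By contrast removing 2 leaves 1 component; it is not a cut vertex. No other vertex is a cut vertex either.

1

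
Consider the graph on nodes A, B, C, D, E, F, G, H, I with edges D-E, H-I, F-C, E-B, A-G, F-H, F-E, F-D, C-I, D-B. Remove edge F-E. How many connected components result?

2

F and E are still connected via F-D-E, so the component count stays at 2.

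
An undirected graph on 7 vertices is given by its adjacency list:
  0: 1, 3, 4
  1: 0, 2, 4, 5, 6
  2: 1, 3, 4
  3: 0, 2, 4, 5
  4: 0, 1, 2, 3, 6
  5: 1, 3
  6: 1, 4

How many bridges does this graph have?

0

The edges on the cycle 0-1-5-3-0 are not bridges since each lies on that cycle.
Every edge lies on some cycle, so there are no bridges.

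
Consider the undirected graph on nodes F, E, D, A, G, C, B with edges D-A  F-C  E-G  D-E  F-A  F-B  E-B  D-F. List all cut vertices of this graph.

Removing E increases the component count from 1 to 2, so E is a cut vertex.
Removing F increases the component count from 1 to 2, so F is a cut vertex.
By contrast removing G leaves 1 component; it is not a cut vertex. No other vertex is a cut vertex either.

E, F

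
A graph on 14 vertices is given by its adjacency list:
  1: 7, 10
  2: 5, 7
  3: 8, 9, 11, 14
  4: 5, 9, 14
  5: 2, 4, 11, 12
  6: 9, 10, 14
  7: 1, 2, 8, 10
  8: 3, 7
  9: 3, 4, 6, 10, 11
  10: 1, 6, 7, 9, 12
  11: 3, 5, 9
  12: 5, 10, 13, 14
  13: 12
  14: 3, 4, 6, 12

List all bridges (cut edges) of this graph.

12-13

The edges on the cycle 14-12-5-2-7-8-3-14 are not bridges since each lies on that cycle.
But removing 13-12 disconnects 13 from 12 — this is a bridge.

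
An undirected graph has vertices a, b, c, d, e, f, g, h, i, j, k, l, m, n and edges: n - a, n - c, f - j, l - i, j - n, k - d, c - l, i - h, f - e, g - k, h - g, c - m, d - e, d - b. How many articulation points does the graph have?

3

Removing c increases the component count from 1 to 2, so c is a cut vertex.
Removing d increases the component count from 1 to 2, so d is a cut vertex.
Removing n increases the component count from 1 to 2, so n is a cut vertex.
By contrast removing a leaves 1 component; it is not a cut vertex. No other vertex is a cut vertex either.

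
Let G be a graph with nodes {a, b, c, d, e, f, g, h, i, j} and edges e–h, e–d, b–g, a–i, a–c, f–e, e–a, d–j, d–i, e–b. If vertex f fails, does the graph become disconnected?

No

Deleting f leaves 1 component (was 1), so f is not a cut vertex.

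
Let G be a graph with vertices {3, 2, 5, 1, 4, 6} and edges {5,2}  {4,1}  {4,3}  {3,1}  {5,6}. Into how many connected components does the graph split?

2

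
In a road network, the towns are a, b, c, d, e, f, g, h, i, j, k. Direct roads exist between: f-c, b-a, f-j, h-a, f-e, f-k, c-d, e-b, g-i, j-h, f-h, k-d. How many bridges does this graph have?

1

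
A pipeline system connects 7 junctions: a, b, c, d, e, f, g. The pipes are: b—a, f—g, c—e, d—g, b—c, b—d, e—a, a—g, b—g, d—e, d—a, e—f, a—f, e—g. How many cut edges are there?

0

The edges on the cycle b-c-e-f-a-d-b are not bridges since each lies on that cycle.
Every edge lies on some cycle, so there are no bridges.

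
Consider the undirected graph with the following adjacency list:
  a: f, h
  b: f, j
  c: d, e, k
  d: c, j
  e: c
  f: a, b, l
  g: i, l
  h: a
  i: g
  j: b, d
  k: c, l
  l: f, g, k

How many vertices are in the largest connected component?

Starting from a we can reach a, b, c, d, e, f, g, h, i, j, k, l. That is one component of size 12.
The largest has 12 vertices.

12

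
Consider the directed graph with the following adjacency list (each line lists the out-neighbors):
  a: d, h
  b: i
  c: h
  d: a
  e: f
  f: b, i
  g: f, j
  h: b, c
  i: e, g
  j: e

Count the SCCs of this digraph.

{b, e, f, g, i, j} are all mutually reachable — one SCC of size 6.
{a, d} are all mutually reachable — one SCC of size 2.
{c, h} are all mutually reachable — one SCC of size 2.
That gives 3 strongly connected components.

3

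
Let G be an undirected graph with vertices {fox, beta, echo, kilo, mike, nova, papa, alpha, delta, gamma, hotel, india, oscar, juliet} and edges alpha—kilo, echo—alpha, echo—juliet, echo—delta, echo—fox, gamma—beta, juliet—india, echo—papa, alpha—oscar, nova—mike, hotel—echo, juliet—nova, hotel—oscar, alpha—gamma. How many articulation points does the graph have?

Removing echo increases the component count from 1 to 5, so echo is a cut vertex.
Removing nova increases the component count from 1 to 2, so nova is a cut vertex.
Removing alpha increases the component count from 1 to 3, so alpha is a cut vertex.
Likewise gamma, juliet are cut vertices.
By contrast removing india leaves 1 component; it is not a cut vertex. No other vertex is a cut vertex either.

5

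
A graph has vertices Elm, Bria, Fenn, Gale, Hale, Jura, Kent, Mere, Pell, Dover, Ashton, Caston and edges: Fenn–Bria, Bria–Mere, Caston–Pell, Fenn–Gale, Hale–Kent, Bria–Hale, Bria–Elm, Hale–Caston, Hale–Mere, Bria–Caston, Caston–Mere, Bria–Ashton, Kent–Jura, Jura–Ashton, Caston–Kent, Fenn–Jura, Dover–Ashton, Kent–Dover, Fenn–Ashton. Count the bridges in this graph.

3

The edges on the cycle Bria-Hale-Caston-Bria are not bridges since each lies on that cycle.
But removing Gale–Fenn disconnects Gale from Fenn; removing Elm–Bria disconnects Elm from Bria; removing Pell–Caston disconnects Pell from Caston — these are bridges.
That makes 3 bridges.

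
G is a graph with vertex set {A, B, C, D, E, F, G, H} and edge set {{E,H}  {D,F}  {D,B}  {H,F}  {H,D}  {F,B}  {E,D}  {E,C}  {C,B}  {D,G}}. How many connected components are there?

2

A is isolated — a component by itself.
Starting from B we can reach B, C, D, E, F, G, H. That is one component of size 7.
Total: 2 components.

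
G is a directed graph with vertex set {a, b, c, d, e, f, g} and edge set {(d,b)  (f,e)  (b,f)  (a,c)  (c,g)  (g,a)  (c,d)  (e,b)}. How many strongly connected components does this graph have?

3

{a, c, g} are all mutually reachable — one SCC of size 3.
{b, e, f} are all mutually reachable — one SCC of size 3.
{d} is an SCC by itself.
That gives 3 strongly connected components.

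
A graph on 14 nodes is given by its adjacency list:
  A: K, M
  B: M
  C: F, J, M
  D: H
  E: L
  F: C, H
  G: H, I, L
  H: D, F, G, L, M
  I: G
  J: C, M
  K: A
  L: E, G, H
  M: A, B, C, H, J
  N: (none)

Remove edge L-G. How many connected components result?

L and G are still connected via L-H-G, so the component count stays at 2.

2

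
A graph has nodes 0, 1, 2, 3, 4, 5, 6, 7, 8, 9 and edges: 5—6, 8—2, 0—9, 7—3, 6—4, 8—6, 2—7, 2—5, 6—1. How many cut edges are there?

The edges on the cycle 8-2-5-6-8 are not bridges since each lies on that cycle.
But removing 2—7 disconnects 2 from 7; removing 6—4 disconnects 6 from 4; removing 7—3 disconnects 7 from 3; removing 0—9 disconnects 0 from 9 — these are bridges.
In total 5 edges are bridges.

5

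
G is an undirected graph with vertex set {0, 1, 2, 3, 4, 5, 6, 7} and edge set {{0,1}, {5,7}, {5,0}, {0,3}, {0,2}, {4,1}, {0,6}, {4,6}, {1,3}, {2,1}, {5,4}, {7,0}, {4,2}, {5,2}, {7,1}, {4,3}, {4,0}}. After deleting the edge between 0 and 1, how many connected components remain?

0 and 1 are still connected via 0-7-1, so the component count stays at 1.

1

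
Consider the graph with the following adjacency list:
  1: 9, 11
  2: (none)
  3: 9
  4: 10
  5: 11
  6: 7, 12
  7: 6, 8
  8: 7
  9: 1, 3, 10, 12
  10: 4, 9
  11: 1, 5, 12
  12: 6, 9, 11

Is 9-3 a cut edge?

Yes

Removing 9-3 leaves no path between 9 and 3: the component count goes from 2 to 3. So it is a bridge.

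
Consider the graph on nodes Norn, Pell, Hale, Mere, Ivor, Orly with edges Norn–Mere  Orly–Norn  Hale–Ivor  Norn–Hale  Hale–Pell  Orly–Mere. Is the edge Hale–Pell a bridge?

Removing Hale–Pell leaves no path between Hale and Pell: the component count goes from 1 to 2. So it is a bridge.

Yes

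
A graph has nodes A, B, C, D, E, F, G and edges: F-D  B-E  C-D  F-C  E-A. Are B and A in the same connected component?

From B we can reach A, B, E, which includes A.

Yes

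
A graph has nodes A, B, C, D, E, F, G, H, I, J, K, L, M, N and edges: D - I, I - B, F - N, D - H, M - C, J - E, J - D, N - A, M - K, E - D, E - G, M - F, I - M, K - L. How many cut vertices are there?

7

Removing D increases the component count from 1 to 3, so D is a cut vertex.
Removing E increases the component count from 1 to 2, so E is a cut vertex.
Removing F increases the component count from 1 to 2, so F is a cut vertex.
Likewise I, K, M, N are cut vertices.
By contrast removing B leaves 1 component; it is not a cut vertex. No other vertex is a cut vertex either.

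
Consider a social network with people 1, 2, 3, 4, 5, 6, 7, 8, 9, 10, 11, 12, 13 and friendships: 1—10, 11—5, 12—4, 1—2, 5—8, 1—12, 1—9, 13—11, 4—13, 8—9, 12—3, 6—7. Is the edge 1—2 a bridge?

Removing 1—2 leaves no path between 1 and 2: the component count goes from 2 to 3. So it is a bridge.

Yes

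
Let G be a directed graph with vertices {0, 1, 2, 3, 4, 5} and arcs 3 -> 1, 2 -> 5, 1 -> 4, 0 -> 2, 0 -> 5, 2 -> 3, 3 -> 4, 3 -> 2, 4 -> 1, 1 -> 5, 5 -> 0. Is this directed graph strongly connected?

Yes

From 5 we can reach every vertex (0, 1, 2, 3, 4, 5), and every vertex can reach 5 (0, 1, 2, 3, 4, 5). So the whole graph is one strongly connected component.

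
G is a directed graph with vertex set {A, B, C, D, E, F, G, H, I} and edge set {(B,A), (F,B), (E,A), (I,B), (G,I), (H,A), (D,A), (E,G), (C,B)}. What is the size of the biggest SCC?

{C} is an SCC by itself.
{D} is an SCC by itself.
{A} is an SCC by itself.
{G} is an SCC by itself.
{H} is an SCC by itself.
(and 4 more singleton SCCs)
The largest has 1 vertex.

1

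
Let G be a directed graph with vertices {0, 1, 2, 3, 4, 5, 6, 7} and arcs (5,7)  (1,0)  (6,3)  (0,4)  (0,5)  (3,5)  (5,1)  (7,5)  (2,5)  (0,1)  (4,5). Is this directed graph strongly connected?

There is no directed path from 7 to 6, so the graph is not strongly connected.

No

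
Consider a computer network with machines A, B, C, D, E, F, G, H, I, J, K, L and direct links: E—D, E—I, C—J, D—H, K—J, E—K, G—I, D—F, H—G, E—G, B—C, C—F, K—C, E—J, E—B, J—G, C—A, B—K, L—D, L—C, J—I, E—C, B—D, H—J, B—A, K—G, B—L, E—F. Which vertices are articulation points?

Removing G, for instance, still leaves 1 component. No single vertex removal increases the component count — the graph has no articulation points.

none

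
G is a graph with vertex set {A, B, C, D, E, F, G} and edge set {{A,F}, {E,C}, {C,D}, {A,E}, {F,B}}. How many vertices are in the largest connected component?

6

G is isolated — a component by itself.
Starting from A we can reach A, B, C, D, E, F. That is one component of size 6.
The largest has 6 vertices.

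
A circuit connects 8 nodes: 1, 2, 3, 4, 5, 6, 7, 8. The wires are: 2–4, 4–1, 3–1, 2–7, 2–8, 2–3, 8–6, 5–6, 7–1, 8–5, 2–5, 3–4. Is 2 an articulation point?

Yes

Deleting 2 raises the number of components from 1 to 2, so 2 is a cut vertex.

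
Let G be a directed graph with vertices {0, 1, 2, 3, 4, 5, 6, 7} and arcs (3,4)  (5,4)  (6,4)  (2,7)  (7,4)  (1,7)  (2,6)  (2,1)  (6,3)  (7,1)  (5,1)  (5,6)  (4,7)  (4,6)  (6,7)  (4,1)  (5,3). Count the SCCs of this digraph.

4

{1, 3, 4, 6, 7} are all mutually reachable — one SCC of size 5.
{2} is an SCC by itself.
{5} is an SCC by itself.
{0} is an SCC by itself.
That gives 4 strongly connected components.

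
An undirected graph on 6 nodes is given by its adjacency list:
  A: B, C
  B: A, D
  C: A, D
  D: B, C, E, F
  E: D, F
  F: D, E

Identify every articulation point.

D

Removing D increases the component count from 1 to 2, so D is a cut vertex.
By contrast removing B leaves 1 component; it is not a cut vertex. No other vertex is a cut vertex either.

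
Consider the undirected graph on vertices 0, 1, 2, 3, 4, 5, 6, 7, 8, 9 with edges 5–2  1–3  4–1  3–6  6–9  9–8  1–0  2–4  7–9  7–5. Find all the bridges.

The edges on the cycle 7-5-2-4-1-3-6-9-7 are not bridges since each lies on that cycle.
But removing 0–1 disconnects 0 from 1; removing 8–9 disconnects 8 from 9 — these are bridges.

0-1, 8-9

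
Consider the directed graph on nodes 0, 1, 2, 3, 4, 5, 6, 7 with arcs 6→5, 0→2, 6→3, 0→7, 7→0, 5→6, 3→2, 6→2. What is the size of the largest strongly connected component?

{0, 7} are all mutually reachable — one SCC of size 2.
{5, 6} are all mutually reachable — one SCC of size 2.
{4} is an SCC by itself.
{1} is an SCC by itself.
{3} is an SCC by itself.
(and 1 more singleton SCC)
The largest has 2 vertices.

2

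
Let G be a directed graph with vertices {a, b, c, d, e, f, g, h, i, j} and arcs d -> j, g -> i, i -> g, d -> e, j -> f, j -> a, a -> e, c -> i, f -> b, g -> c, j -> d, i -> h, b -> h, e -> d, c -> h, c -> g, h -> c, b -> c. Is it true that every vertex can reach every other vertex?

No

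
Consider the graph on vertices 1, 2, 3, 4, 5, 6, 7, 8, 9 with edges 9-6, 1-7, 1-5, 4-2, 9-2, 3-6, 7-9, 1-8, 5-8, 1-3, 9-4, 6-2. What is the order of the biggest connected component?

9

Starting from 1 we can reach 1, 2, 3, 4, 5, 6, 7, 8, 9. That is one component of size 9.
The largest has 9 vertices.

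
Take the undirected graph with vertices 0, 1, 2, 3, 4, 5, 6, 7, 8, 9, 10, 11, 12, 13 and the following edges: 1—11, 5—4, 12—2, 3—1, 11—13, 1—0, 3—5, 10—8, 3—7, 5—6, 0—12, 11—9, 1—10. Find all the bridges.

0-1, 0-12, 1-10, 1-11, 1-3, 10-8, 11-13, 11-9, 12-2, 3-5, 3-7, 4-5, 5-6

removing 3—5 disconnects 3 from 5; removing 0—1 disconnects 0 from 1; removing 12—2 disconnects 12 from 2; removing 11—1 disconnects 11 from 1 — these are bridges.
In total 13 edges are bridges.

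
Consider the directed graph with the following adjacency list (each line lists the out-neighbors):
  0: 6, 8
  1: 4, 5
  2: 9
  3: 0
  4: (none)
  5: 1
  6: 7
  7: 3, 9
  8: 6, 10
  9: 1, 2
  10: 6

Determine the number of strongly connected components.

4

{0, 3, 6, 7, 8, 10} are all mutually reachable — one SCC of size 6.
{2, 9} are all mutually reachable — one SCC of size 2.
{1, 5} are all mutually reachable — one SCC of size 2.
{4} is an SCC by itself.
That gives 4 strongly connected components.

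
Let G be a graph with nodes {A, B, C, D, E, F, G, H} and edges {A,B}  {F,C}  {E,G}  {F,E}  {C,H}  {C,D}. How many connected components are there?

Starting from A we can reach A, B. That is one component of size 2.
Starting from C we can reach C, D, E, F, G, H. That is one component of size 6.
Total: 2 components.

2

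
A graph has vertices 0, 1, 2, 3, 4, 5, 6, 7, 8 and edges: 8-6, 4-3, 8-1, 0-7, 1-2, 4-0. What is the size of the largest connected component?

4

5 is isolated — a component by itself.
Starting from 1 we can reach 1, 2, 6, 8. That is one component of size 4.
Starting from 0 we can reach 0, 3, 4, 7. That is one component of size 4.
The largest has 4 vertices.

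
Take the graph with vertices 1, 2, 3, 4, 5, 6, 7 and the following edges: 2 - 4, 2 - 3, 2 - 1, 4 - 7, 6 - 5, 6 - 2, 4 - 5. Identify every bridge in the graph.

1-2, 2-3, 4-7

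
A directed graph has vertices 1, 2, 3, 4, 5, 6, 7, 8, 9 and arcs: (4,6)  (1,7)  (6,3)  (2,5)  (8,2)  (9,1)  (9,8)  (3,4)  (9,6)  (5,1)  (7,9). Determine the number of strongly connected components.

2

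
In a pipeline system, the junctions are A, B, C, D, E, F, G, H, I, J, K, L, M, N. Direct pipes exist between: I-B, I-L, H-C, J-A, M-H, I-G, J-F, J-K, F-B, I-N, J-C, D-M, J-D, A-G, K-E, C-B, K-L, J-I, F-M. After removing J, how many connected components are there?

With J gone, the remaining components are: {A, B, C, D, E, F, G, H, I, K, L, M, N}.
That is 1 component.

1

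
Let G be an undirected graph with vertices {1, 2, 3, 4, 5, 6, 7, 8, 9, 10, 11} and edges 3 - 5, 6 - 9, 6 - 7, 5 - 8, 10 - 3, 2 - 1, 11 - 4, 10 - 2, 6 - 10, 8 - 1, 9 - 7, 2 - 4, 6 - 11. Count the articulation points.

1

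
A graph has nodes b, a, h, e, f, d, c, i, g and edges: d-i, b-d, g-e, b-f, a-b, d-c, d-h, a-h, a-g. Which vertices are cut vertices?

Removing a increases the component count from 1 to 2, so a is a cut vertex.
Removing b increases the component count from 1 to 2, so b is a cut vertex.
Removing d increases the component count from 1 to 3, so d is a cut vertex.
Likewise g is a cut vertex.
By contrast removing f leaves 1 component; it is not a cut vertex. No other vertex is a cut vertex either.

a, b, d, g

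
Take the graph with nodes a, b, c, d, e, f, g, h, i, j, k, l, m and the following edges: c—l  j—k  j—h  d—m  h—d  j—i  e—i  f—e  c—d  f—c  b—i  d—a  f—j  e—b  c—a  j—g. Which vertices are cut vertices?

Removing c increases the component count from 1 to 2, so c is a cut vertex.
Removing d increases the component count from 1 to 2, so d is a cut vertex.
Removing j increases the component count from 1 to 3, so j is a cut vertex.
By contrast removing b leaves 1 component; it is not a cut vertex. No other vertex is a cut vertex either.

c, d, j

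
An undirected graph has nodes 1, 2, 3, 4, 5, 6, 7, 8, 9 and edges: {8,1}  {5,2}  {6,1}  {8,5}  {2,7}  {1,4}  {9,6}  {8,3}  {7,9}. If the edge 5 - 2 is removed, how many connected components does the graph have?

5 and 2 are still connected via 5-8-1-6-9-7-2, so the component count stays at 1.

1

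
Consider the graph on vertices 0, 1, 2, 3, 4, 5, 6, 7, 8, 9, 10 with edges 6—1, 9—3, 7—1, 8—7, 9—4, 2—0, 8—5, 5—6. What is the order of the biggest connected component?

5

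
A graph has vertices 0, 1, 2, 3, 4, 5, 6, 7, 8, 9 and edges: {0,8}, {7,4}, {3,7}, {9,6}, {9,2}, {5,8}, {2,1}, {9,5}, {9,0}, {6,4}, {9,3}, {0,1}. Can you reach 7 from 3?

Yes

From 3 we can reach 0, 1, 2, 3, 4, 5, 6, 7, 8, 9, which includes 7.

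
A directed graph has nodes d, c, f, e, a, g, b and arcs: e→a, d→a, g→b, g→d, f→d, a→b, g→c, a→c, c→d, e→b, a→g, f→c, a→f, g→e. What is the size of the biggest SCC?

{a, c, d, e, f, g} are all mutually reachable — one SCC of size 6.
{b} is an SCC by itself.
The largest has 6 vertices.

6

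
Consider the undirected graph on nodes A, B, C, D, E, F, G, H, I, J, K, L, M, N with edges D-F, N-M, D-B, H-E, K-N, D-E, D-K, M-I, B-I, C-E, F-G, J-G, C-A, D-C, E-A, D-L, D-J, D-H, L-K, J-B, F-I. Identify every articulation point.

D

Removing D increases the component count from 1 to 2, so D is a cut vertex.
By contrast removing E leaves 1 component; it is not a cut vertex. No other vertex is a cut vertex either.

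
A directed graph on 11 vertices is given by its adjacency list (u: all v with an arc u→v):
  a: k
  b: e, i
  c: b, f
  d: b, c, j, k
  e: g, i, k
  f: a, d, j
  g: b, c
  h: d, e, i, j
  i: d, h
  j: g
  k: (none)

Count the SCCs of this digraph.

3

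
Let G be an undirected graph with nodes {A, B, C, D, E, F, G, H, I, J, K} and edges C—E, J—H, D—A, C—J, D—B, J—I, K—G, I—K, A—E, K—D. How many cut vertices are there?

Removing D increases the component count from 2 to 3, so D is a cut vertex.
Removing J increases the component count from 2 to 3, so J is a cut vertex.
Removing K increases the component count from 2 to 3, so K is a cut vertex.
By contrast removing H leaves 2 components; it is not a cut vertex. No other vertex is a cut vertex either.

3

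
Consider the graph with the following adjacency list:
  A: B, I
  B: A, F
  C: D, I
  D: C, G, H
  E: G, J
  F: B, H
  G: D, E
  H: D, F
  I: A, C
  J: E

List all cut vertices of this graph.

D, E, G

Removing D increases the component count from 1 to 2, so D is a cut vertex.
Removing E increases the component count from 1 to 2, so E is a cut vertex.
Removing G increases the component count from 1 to 2, so G is a cut vertex.
By contrast removing H leaves 1 component; it is not a cut vertex. No other vertex is a cut vertex either.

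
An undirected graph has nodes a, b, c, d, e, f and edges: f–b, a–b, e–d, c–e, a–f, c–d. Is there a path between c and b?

No

The component containing c is {c, d, e}, and b is not in it.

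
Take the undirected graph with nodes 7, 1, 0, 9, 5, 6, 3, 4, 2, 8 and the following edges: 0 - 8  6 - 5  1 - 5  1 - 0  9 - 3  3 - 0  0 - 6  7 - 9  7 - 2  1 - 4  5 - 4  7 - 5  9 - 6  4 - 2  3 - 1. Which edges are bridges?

0-8

The edges on the cycle 3-1-0-3 are not bridges since each lies on that cycle.
But removing 0 - 8 disconnects 0 from 8 — this is a bridge.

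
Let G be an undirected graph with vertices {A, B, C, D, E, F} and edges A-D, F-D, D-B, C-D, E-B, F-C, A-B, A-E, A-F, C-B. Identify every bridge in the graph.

The edges on the cycle A-E-B-A are not bridges since each lies on that cycle.
Every edge lies on some cycle, so there are no bridges.

none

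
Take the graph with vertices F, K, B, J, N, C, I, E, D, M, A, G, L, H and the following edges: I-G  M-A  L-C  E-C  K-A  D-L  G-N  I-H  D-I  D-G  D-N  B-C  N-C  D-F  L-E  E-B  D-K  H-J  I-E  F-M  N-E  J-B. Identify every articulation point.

D

Removing D increases the component count from 1 to 2, so D is a cut vertex.
By contrast removing E leaves 1 component; it is not a cut vertex. No other vertex is a cut vertex either.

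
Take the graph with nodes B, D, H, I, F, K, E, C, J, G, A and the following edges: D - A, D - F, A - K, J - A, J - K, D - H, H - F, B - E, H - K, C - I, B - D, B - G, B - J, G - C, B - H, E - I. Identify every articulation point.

B

Removing B increases the component count from 1 to 2, so B is a cut vertex.
By contrast removing C leaves 1 component; it is not a cut vertex. No other vertex is a cut vertex either.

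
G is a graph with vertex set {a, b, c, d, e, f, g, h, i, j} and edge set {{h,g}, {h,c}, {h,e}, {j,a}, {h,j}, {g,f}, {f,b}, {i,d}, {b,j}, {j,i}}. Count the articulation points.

3

Removing h increases the component count from 1 to 3, so h is a cut vertex.
Removing i increases the component count from 1 to 2, so i is a cut vertex.
Removing j increases the component count from 1 to 3, so j is a cut vertex.
By contrast removing f leaves 1 component; it is not a cut vertex. No other vertex is a cut vertex either.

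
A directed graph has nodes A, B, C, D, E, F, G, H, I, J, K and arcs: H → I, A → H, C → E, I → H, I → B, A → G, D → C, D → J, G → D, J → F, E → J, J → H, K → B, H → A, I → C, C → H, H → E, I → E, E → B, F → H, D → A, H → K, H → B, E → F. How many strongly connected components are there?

3

{A, C, D, E, F, G, H, I, J} are all mutually reachable — one SCC of size 9.
{B} is an SCC by itself.
{K} is an SCC by itself.
That gives 3 strongly connected components.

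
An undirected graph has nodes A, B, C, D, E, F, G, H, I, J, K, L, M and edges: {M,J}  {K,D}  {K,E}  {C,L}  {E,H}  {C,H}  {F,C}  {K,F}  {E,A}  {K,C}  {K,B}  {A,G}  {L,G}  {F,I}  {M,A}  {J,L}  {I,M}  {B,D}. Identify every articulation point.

Removing K increases the component count from 1 to 2, so K is a cut vertex.
By contrast removing D leaves 1 component; it is not a cut vertex. No other vertex is a cut vertex either.

K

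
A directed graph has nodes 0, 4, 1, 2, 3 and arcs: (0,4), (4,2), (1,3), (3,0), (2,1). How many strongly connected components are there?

{0, 1, 2, 3, 4} are all mutually reachable — one SCC of size 5.
That gives 1 strongly connected component.

1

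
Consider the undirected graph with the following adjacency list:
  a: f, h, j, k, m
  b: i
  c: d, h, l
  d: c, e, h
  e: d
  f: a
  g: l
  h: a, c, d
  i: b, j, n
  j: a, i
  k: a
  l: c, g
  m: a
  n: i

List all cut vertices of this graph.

Removing a increases the component count from 1 to 5, so a is a cut vertex.
Removing c increases the component count from 1 to 2, so c is a cut vertex.
Removing d increases the component count from 1 to 2, so d is a cut vertex.
Likewise h, i, j, l are cut vertices.
By contrast removing b leaves 1 component; it is not a cut vertex. No other vertex is a cut vertex either.

a, c, d, h, i, j, l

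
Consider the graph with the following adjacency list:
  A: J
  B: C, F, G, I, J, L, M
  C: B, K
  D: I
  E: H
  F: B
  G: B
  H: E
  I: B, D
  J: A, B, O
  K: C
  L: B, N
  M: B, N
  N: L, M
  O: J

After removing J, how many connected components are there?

With J gone, the remaining components are: {A}; {O}; {E, H}; {B, C, D, F, G, I, K, L, M, N}.
That is 4 components.

4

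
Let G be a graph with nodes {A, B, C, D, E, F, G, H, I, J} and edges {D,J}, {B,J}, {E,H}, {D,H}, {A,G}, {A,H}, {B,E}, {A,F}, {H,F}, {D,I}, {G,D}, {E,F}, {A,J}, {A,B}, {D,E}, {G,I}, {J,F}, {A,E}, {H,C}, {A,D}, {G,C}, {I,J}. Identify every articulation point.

Removing B, for instance, still leaves 1 component. No single vertex removal increases the component count — the graph has no articulation points.

none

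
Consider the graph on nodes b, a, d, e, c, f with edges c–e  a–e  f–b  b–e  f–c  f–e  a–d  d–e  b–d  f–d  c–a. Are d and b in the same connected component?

Yes

From d we can reach a, b, c, d, e, f, which includes b.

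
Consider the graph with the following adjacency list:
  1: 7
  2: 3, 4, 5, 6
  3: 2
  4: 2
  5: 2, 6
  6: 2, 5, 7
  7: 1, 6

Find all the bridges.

The edges on the cycle 2-6-5-2 are not bridges since each lies on that cycle.
But removing 3-2 disconnects 3 from 2; removing 2-4 disconnects 2 from 4; removing 6-7 disconnects 6 from 7; removing 1-7 disconnects 1 from 7 — these are bridges.

1-7, 2-3, 2-4, 6-7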